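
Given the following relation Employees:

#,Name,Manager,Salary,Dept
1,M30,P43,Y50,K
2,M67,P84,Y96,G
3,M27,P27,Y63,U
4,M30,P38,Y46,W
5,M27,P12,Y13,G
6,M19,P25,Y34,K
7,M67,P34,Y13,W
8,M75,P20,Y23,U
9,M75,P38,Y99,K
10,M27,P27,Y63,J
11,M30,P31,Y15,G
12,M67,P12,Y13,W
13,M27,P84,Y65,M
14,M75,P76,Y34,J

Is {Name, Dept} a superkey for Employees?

Rows 7 and 12 have the same {Name, Dept} value (Name=M67, Dept=W) but are distinct tuples, so {Name, Dept} does not determine every attribute — not a superkey.

No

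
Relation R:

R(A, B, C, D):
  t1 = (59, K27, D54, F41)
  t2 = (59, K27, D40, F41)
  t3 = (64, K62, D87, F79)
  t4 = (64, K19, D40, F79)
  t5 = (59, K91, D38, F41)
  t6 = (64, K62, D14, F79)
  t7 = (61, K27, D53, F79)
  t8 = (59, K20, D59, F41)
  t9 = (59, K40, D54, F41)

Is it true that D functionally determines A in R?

No

D=F41: rows 1, 2, 5, 8, 9 → A = 59, 59, 59, 59, 59 ✓
D=F79: rows 3, 4, 6, 7 → A takes values {64, 61} — violation
Two rows agree on D but differ on A, so D -> A does not hold.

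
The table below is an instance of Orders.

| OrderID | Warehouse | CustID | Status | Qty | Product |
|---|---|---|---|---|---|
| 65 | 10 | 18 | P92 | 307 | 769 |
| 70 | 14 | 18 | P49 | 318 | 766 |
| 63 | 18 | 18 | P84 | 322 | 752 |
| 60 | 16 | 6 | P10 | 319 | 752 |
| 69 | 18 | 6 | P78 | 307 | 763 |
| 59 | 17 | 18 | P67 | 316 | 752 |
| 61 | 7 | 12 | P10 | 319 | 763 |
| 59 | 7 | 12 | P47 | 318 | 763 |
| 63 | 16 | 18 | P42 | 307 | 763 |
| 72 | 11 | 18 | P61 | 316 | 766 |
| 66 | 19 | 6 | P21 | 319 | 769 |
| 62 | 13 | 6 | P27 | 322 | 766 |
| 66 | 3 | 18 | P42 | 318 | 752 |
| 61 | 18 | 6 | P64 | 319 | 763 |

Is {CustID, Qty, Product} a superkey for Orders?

Yes

All 14 rows have distinct {CustID, Qty, Product} values, so {CustID, Qty, Product} → (all attributes) holds and {CustID, Qty, Product} is a superkey.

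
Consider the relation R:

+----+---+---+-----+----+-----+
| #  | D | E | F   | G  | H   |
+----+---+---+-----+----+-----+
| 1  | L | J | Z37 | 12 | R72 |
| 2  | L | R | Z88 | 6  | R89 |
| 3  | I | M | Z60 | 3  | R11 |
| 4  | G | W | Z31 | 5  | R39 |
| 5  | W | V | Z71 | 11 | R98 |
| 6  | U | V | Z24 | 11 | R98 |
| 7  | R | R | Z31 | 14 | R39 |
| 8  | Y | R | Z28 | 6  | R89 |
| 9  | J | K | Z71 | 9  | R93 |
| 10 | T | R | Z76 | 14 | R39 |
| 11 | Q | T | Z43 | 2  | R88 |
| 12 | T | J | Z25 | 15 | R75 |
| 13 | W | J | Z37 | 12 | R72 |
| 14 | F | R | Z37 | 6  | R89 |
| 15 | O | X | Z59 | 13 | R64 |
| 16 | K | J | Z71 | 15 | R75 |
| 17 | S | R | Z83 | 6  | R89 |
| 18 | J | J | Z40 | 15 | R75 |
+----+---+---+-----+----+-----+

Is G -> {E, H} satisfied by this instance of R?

G=12: rows 1, 13 → {E,H} = (J, R72), (J, R72) ✓
G=6: rows 2, 8, 14, 17 → {E,H} = (R, R89), (R, R89), (R, R89), (R, R89) ✓
G=3: row 3 → {E,H} = (M, R11) ✓
G=5: row 4 → {E,H} = (W, R39) ✓
G=11: rows 5, 6 → {E,H} = (V, R98), (V, R98) ✓
G=14: rows 7, 10 → {E,H} = (R, R39), (R, R39) ✓
G=9: row 9 → {E,H} = (K, R93) ✓
G=2: row 11 → {E,H} = (T, R88) ✓
G=15: rows 12, 16, 18 → {E,H} = (J, R75), (J, R75), (J, R75) ✓
G=13: row 15 → {E,H} = (X, R64) ✓
Every G value is associated with a single {E, H} value, so G -> {E, H} holds.

Yes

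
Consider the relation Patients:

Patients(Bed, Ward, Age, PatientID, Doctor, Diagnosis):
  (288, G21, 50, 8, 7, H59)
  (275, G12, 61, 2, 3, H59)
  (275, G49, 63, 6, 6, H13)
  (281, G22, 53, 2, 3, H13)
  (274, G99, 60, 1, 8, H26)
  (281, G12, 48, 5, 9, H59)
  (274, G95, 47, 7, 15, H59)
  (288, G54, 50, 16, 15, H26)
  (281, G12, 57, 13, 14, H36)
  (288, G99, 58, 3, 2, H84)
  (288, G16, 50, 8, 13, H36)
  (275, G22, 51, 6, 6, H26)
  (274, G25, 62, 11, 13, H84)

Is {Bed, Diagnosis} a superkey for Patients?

All 13 rows have distinct {Bed, Diagnosis} values, so {Bed, Diagnosis} → (all attributes) holds and {Bed, Diagnosis} is a superkey.

Yes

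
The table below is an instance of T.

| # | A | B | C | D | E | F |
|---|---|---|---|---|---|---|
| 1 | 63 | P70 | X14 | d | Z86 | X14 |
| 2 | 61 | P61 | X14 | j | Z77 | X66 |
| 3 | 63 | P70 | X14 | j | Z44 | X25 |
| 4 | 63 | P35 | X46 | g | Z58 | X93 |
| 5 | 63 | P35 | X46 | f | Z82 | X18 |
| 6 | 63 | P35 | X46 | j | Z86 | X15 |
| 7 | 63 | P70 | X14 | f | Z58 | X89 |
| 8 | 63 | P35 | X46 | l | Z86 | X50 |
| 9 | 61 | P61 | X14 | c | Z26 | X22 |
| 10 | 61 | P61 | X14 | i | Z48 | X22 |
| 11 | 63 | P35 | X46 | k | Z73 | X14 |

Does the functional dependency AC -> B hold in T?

(A=63, C=X14): rows 1, 3, 7 → B = P70, P70, P70 ✓
(A=61, C=X14): rows 2, 9, 10 → B = P61, P61, P61 ✓
(A=63, C=X46): rows 4, 5, 6, 8, 11 → B = P35, P35, P35, P35, P35 ✓
Every AC value is associated with a single B value, so AC -> B holds.

Yes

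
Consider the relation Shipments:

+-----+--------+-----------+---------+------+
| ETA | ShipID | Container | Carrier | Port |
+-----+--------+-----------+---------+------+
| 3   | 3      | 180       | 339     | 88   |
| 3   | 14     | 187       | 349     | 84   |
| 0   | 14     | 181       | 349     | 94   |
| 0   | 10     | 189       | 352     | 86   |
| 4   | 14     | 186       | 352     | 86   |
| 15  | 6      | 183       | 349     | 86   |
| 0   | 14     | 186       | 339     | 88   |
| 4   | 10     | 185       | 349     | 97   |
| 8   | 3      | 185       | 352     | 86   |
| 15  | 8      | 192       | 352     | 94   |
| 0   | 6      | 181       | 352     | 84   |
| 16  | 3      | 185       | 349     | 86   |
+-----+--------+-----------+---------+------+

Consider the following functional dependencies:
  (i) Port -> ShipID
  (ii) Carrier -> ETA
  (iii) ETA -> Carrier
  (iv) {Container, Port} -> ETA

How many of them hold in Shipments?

0

(i) Port -> ShipID: Port=88: 2 rows → ShipID takes values {3, 14} — violation; Port=84: 2 rows → ShipID takes values {14, 6} — violation; Port=94: 2 rows → ShipID takes values {14, 8} — violation; Port=86: 5 rows → ShipID takes values {10, 14, 6, 3} — violation — fails.
(ii) Carrier -> ETA: Carrier=339: 2 rows → ETA takes values {3, 0} — violation; Carrier=349: 5 rows → ETA takes values {3, 0, 15, 4, 16} — violation; Carrier=352: 5 rows → ETA takes values {0, 4, 8, 15} — violation — fails.
(iii) ETA -> Carrier: ETA=3: 2 rows → Carrier takes values {339, 349} — violation; ETA=0: 4 rows → Carrier takes values {349, 352, 339} — violation; ETA=4: 2 rows → Carrier takes values {352, 349} — violation; ETA=15: 2 rows → Carrier takes values {349, 352} — violation — fails.
(iv) {Container, Port} -> ETA: (Container=185, Port=86): 2 rows → ETA takes values {8, 16} — violation — fails.
None of the 4 dependencies hold.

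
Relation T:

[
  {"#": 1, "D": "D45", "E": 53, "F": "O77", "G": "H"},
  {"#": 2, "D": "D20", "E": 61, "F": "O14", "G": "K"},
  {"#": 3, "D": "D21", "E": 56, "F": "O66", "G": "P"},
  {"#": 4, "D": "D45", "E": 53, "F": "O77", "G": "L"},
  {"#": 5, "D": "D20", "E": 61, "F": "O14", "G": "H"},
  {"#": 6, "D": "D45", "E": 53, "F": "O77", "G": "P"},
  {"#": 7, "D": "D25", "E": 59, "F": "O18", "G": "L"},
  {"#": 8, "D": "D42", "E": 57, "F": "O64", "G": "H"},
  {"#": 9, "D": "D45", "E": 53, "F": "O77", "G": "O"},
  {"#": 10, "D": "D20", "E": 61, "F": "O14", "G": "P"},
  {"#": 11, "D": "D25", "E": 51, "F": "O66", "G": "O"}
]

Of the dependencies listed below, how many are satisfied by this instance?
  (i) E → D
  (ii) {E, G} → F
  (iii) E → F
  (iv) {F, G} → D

4

(i) E → D: every LHS value maps to a single RHS value — holds.
(ii) {E, G} → F: every LHS value maps to a single RHS value — holds.
(iii) E → F: every LHS value maps to a single RHS value — holds.
(iv) {F, G} → D: every LHS value maps to a single RHS value — holds.
4 of the 4 dependencies hold.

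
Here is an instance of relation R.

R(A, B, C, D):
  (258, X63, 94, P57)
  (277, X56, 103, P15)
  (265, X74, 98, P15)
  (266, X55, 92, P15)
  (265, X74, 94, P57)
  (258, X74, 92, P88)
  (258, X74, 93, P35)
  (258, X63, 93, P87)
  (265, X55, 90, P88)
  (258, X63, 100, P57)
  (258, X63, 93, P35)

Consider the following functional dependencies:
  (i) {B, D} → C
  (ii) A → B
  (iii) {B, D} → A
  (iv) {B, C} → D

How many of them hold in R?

(i) {B, D} → C: (B=X63, D=P57): 2 rows → C takes values {94, 100} — violation — fails.
(ii) A → B: A=258: 6 rows → B takes values {X63, X74} — violation; A=265: 3 rows → B takes values {X74, X55} — violation — fails.
(iii) {B, D} → A: every LHS value maps to a single RHS value — holds.
(iv) {B, C} → D: (B=X63, C=93): 2 rows → D takes values {P87, P35} — violation — fails.
1 of the 4 dependencies holds.

1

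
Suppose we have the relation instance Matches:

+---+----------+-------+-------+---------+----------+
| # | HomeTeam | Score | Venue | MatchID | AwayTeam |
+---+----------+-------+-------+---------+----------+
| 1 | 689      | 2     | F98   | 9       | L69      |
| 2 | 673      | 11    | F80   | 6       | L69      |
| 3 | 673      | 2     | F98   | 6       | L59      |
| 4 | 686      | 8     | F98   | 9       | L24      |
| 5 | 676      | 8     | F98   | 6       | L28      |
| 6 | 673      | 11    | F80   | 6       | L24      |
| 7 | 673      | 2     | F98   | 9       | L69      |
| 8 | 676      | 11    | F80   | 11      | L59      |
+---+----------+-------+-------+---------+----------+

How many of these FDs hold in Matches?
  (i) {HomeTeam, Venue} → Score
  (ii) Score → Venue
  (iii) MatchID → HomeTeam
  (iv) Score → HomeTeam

2

(i) {HomeTeam, Venue} → Score: every LHS value maps to a single RHS value — holds.
(ii) Score → Venue: every LHS value maps to a single RHS value — holds.
(iii) MatchID → HomeTeam: MatchID=9: rows 1, 4, 7 → HomeTeam takes values {689, 686, 673} — violation; MatchID=6: rows 2, 3, 5, 6 → HomeTeam takes values {673, 676} — violation — fails.
(iv) Score → HomeTeam: Score=2: rows 1, 3, 7 → HomeTeam takes values {689, 673} — violation; Score=11: rows 2, 6, 8 → HomeTeam takes values {673, 676} — violation; Score=8: rows 4, 5 → HomeTeam takes values {686, 676} — violation — fails.
2 of the 4 dependencies hold.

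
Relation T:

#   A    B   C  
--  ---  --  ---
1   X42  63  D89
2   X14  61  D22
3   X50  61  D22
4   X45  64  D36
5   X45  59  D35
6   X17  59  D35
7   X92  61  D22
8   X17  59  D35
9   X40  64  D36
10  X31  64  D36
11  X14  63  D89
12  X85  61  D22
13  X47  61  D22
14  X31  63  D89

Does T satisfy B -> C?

B=63: rows 1, 11, 14 → C = D89, D89, D89 ✓
B=61: rows 2, 3, 7, 12, 13 → C = D22, D22, D22, D22, D22 ✓
B=64: rows 4, 9, 10 → C = D36, D36, D36 ✓
B=59: rows 5, 6, 8 → C = D35, D35, D35 ✓
Every B value is associated with a single C value, so B -> C holds.

Yes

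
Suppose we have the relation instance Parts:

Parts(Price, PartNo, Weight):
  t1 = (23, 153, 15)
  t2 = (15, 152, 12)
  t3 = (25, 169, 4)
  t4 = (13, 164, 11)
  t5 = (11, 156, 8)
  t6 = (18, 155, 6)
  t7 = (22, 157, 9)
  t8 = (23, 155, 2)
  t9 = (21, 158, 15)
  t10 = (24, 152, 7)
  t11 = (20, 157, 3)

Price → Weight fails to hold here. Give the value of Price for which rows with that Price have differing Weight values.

23

Price=23: rows 1, 8 → Weight takes values {15, 2} — violation
Price=15: row 2 → Weight = 12 ✓
Price=25: row 3 → Weight = 4 ✓
Price=13: row 4 → Weight = 11 ✓
Price=11: row 5 → Weight = 8 ✓
Price=18: row 6 → Weight = 6 ✓
Price=22: row 7 → Weight = 9 ✓
Price=21: row 9 → Weight = 15 ✓
Price=24: row 10 → Weight = 7 ✓
Price=20: row 11 → Weight = 3 ✓
The only Price value with inconsistent Weight is Price=23.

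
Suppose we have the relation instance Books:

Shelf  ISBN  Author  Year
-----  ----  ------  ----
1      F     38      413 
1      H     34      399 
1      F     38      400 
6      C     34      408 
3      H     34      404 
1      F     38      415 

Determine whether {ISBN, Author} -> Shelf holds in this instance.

(ISBN=F, Author=38): 3 rows → Shelf = 1, 1, 1 ✓
(ISBN=H, Author=34): 2 rows → Shelf takes values {1, 3} — violation
(ISBN=C, Author=34): 1 row → Shelf = 6 ✓
Two rows agree on {ISBN, Author} but differ on Shelf, so {ISBN, Author} -> Shelf does not hold.

No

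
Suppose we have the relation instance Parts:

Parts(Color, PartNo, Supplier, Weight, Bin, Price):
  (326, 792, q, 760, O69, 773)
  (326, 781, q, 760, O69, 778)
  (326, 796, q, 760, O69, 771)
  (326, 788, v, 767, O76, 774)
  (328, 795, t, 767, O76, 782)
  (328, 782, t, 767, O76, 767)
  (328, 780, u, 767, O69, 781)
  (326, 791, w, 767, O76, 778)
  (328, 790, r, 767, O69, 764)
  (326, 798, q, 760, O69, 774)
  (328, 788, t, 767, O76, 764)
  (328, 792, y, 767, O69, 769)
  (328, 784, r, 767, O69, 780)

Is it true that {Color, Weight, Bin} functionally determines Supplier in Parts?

No

(Color=326, Weight=760, Bin=O69): 4 rows → Supplier = q, q, q, q ✓
(Color=326, Weight=767, Bin=O76): 2 rows → Supplier takes values {v, w} — violation
(Color=328, Weight=767, Bin=O76): 3 rows → Supplier = t, t, t ✓
(Color=328, Weight=767, Bin=O69): 4 rows → Supplier takes values {u, r, y} — violation
Two rows agree on {Color, Weight, Bin} but differ on Supplier, so {Color, Weight, Bin} → Supplier does not hold.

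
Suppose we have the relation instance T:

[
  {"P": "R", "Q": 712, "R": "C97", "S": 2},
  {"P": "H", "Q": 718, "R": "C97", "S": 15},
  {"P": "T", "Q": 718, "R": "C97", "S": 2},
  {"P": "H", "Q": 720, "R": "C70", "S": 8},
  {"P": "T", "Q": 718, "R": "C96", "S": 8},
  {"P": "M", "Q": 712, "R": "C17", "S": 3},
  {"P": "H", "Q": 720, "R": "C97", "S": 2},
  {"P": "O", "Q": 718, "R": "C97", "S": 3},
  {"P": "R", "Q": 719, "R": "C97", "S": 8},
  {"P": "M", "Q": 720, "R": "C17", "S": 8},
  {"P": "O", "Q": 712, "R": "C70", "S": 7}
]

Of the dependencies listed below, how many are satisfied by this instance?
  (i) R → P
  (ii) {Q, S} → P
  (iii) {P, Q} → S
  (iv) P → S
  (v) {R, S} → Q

0

(i) R → P: R=C97: 6 rows → P takes values {R, H, T, O} — violation; R=C70: 2 rows → P takes values {H, O} — violation — fails.
(ii) {Q, S} → P: (Q=720, S=8): 2 rows → P takes values {H, M} — violation — fails.
(iii) {P, Q} → S: (P=T, Q=718): 2 rows → S takes values {2, 8} — violation; (P=H, Q=720): 2 rows → S takes values {8, 2} — violation — fails.
(iv) P → S: P=R: 2 rows → S takes values {2, 8} — violation; P=H: 3 rows → S takes values {15, 8, 2} — violation; P=T: 2 rows → S takes values {2, 8} — violation; P=M: 2 rows → S takes values {3, 8} — violation; P=O: 2 rows → S takes values {3, 7} — violation — fails.
(v) {R, S} → Q: (R=C97, S=2): 3 rows → Q takes values {712, 718, 720} — violation — fails.
None of the 5 dependencies hold.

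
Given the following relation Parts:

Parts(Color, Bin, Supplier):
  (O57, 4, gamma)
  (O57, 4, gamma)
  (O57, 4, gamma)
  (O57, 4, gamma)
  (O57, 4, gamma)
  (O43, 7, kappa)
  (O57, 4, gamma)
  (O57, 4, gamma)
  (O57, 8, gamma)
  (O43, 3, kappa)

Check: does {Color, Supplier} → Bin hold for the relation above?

No

(Color=O57, Supplier=gamma): 8 rows → Bin takes values {4, 8} — violation
(Color=O43, Supplier=kappa): 2 rows → Bin takes values {7, 3} — violation
Two rows agree on {Color, Supplier} but differ on Bin, so {Color, Supplier} → Bin does not hold.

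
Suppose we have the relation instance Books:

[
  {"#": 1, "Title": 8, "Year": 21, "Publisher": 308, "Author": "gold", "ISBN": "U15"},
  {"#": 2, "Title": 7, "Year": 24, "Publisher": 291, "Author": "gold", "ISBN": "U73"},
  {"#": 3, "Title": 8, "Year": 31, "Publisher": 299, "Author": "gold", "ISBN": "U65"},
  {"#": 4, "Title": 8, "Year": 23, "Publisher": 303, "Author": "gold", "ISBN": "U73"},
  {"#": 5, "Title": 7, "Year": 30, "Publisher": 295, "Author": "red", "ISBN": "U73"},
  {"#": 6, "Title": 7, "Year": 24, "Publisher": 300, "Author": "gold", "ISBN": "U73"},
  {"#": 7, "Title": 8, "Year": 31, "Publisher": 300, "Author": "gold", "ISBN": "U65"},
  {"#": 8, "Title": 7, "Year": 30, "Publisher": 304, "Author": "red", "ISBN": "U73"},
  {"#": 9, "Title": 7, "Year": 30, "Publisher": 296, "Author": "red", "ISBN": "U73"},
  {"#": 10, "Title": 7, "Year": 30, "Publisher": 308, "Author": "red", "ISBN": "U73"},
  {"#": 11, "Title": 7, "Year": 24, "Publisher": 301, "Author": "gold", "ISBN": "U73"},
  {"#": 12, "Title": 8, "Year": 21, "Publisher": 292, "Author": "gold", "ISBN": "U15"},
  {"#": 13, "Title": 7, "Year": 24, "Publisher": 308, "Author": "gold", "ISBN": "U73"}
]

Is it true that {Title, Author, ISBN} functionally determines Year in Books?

Yes

(Title=8, Author=gold, ISBN=U15): rows 1, 12 → Year = 21, 21 ✓
(Title=7, Author=gold, ISBN=U73): rows 2, 6, 11, 13 → Year = 24, 24, 24, 24 ✓
(Title=8, Author=gold, ISBN=U65): rows 3, 7 → Year = 31, 31 ✓
(Title=8, Author=gold, ISBN=U73): row 4 → Year = 23 ✓
(Title=7, Author=red, ISBN=U73): rows 5, 8, 9, 10 → Year = 30, 30, 30, 30 ✓
Every {Title, Author, ISBN} value is associated with a single Year value, so {Title, Author, ISBN} -> Year holds.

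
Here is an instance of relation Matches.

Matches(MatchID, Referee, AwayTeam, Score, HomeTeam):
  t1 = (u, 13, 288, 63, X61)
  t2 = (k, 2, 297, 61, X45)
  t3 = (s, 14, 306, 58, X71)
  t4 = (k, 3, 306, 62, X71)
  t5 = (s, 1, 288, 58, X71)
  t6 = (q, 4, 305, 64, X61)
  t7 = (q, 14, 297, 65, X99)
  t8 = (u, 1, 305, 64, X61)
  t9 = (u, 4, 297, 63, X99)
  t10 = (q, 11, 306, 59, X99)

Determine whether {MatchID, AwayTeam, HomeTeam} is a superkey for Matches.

Yes

All 10 rows have distinct {MatchID, AwayTeam, HomeTeam} values, so {MatchID, AwayTeam, HomeTeam} → (all attributes) holds and {MatchID, AwayTeam, HomeTeam} is a superkey.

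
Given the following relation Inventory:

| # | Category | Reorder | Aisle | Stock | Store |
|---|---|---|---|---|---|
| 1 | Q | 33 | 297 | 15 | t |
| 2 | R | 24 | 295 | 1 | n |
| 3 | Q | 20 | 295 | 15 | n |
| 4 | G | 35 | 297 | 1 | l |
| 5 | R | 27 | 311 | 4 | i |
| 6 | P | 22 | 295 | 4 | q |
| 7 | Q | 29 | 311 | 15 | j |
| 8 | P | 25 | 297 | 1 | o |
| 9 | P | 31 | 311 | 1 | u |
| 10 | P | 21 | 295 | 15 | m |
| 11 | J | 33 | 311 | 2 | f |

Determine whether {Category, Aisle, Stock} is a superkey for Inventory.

Yes

All 11 rows have distinct {Category, Aisle, Stock} values, so {Category, Aisle, Stock} → (all attributes) holds and {Category, Aisle, Stock} is a superkey.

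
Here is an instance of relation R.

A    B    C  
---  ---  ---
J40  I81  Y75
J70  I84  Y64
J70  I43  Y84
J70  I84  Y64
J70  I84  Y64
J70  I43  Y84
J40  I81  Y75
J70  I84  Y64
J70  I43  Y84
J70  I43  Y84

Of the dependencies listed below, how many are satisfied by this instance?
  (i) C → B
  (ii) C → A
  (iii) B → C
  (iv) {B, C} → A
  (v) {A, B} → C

(i) C → B: every LHS value maps to a single RHS value — holds.
(ii) C → A: every LHS value maps to a single RHS value — holds.
(iii) B → C: every LHS value maps to a single RHS value — holds.
(iv) {B, C} → A: every LHS value maps to a single RHS value — holds.
(v) {A, B} → C: every LHS value maps to a single RHS value — holds.
5 of the 5 dependencies hold.

5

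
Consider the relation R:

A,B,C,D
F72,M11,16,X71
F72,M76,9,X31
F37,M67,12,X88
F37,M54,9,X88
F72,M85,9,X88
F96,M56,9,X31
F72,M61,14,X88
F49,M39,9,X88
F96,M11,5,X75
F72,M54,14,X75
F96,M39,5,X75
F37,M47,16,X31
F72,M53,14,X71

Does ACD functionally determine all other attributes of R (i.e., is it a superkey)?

Two distinct rows share (A=F96, C=5, D=X75), so ACD does not determine every attribute — not a superkey.

No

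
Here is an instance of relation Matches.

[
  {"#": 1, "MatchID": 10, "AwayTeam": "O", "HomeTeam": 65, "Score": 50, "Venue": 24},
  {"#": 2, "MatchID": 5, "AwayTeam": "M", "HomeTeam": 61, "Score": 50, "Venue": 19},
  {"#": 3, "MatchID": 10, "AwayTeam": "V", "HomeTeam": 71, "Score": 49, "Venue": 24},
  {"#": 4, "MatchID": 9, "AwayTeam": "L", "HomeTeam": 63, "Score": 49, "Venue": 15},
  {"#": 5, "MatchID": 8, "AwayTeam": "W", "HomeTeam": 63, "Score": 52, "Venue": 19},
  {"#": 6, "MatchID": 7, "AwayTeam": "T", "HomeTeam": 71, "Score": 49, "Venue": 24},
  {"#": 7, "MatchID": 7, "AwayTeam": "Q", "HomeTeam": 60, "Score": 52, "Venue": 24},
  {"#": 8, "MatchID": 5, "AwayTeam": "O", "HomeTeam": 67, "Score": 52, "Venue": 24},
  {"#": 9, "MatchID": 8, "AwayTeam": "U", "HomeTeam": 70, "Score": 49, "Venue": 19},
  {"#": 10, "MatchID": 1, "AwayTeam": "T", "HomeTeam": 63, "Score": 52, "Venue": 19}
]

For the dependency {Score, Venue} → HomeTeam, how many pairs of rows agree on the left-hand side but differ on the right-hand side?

(Score=49, Venue=24): all 2 rows agree on HomeTeam — 0 pairs.
(Score=52, Venue=19): all 2 rows agree on HomeTeam — 0 pairs.
(Score=52, Venue=24): violating pairs (7,8) — 1 pair.

1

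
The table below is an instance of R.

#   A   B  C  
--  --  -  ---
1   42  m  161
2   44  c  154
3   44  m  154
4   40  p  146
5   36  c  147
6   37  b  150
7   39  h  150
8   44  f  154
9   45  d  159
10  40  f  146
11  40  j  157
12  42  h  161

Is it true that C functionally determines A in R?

No

C=161: rows 1, 12 → A = 42, 42 ✓
C=154: rows 2, 3, 8 → A = 44, 44, 44 ✓
C=146: rows 4, 10 → A = 40, 40 ✓
C=147: row 5 → A = 36 ✓
C=150: rows 6, 7 → A takes values {37, 39} — violation
C=159: row 9 → A = 45 ✓
C=157: row 11 → A = 40 ✓
Two rows agree on C but differ on A, so C -> A does not hold.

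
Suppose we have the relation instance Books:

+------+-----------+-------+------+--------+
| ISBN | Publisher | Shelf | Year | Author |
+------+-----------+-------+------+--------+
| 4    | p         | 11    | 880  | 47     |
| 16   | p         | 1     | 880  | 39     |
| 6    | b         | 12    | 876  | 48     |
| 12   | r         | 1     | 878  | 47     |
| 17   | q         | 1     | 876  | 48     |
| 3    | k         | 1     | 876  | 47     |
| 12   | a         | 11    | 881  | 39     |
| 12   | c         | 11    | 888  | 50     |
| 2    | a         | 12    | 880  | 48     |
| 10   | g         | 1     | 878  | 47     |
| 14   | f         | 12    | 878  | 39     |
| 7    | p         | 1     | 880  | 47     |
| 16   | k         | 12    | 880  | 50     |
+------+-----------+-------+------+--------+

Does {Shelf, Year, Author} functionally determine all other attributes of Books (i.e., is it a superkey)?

No

Two distinct rows share (Shelf=1, Year=878, Author=47), so {Shelf, Year, Author} does not determine every attribute — not a superkey.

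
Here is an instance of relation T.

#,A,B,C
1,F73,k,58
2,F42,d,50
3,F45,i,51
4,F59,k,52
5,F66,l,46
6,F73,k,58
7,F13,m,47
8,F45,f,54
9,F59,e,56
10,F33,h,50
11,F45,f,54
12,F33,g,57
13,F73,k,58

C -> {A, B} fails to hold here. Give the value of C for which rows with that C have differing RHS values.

50

C=58: rows 1, 6, 13 → {A,B} = (F73, k), (F73, k), (F73, k) ✓
C=50: rows 2, 10 → {A,B} takes values {(F42, d), (F33, h)} — violation
C=51: row 3 → {A,B} = (F45, i) ✓
C=52: row 4 → {A,B} = (F59, k) ✓
C=46: row 5 → {A,B} = (F66, l) ✓
C=47: row 7 → {A,B} = (F13, m) ✓
C=54: rows 8, 11 → {A,B} = (F45, f), (F45, f) ✓
C=56: row 9 → {A,B} = (F59, e) ✓
C=57: row 12 → {A,B} = (F33, g) ✓
The only C value with inconsistent RHS is C=50.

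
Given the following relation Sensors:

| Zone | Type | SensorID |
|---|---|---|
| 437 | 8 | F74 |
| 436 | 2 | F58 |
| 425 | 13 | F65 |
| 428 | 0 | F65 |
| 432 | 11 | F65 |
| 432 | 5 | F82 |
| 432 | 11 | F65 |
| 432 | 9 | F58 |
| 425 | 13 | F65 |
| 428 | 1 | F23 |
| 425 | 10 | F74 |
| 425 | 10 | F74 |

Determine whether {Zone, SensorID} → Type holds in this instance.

Yes

(Zone=437, SensorID=F74): 1 row → Type = 8 ✓
(Zone=436, SensorID=F58): 1 row → Type = 2 ✓
(Zone=425, SensorID=F65): 2 rows → Type = 13, 13 ✓
(Zone=428, SensorID=F65): 1 row → Type = 0 ✓
(Zone=432, SensorID=F65): 2 rows → Type = 11, 11 ✓
(Zone=432, SensorID=F82): 1 row → Type = 5 ✓
(Zone=432, SensorID=F58): 1 row → Type = 9 ✓
(Zone=428, SensorID=F23): 1 row → Type = 1 ✓
(Zone=425, SensorID=F74): 2 rows → Type = 10, 10 ✓
Every {Zone, SensorID} value is associated with a single Type value, so {Zone, SensorID} → Type holds.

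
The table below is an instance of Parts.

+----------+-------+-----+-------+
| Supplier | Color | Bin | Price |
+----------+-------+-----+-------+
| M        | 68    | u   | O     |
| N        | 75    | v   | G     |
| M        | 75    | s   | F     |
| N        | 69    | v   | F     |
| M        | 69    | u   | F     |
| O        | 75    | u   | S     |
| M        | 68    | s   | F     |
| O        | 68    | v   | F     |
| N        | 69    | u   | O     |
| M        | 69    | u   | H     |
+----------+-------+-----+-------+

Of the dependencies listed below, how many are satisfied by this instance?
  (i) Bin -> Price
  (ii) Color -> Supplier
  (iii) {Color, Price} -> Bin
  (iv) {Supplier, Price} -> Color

0

(i) Bin -> Price: Bin=u: 5 rows → Price takes values {O, F, S, H} — violation; Bin=v: 3 rows → Price takes values {G, F} — violation — fails.
(ii) Color -> Supplier: Color=68: 3 rows → Supplier takes values {M, O} — violation; Color=75: 3 rows → Supplier takes values {N, M, O} — violation; Color=69: 4 rows → Supplier takes values {N, M} — violation — fails.
(iii) {Color, Price} -> Bin: (Color=69, Price=F): 2 rows → Bin takes values {v, u} — violation; (Color=68, Price=F): 2 rows → Bin takes values {s, v} — violation — fails.
(iv) {Supplier, Price} -> Color: (Supplier=M, Price=F): 3 rows → Color takes values {75, 69, 68} — violation — fails.
None of the 4 dependencies hold.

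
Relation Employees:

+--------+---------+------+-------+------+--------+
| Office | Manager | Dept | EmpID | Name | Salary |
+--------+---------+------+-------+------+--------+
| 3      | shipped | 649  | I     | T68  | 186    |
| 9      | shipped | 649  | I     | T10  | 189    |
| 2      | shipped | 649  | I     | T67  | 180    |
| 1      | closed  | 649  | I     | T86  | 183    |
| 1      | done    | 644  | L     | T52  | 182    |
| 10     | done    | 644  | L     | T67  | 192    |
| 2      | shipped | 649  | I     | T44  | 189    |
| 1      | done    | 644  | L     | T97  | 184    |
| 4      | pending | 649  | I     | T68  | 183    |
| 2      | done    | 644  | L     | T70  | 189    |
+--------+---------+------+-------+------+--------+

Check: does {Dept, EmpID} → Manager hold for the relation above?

No

(Dept=649, EmpID=I): 6 rows → Manager takes values {shipped, closed, pending} — violation
(Dept=644, EmpID=L): 4 rows → Manager = done, done, done, done ✓
Two rows agree on {Dept, EmpID} but differ on Manager, so {Dept, EmpID} → Manager does not hold.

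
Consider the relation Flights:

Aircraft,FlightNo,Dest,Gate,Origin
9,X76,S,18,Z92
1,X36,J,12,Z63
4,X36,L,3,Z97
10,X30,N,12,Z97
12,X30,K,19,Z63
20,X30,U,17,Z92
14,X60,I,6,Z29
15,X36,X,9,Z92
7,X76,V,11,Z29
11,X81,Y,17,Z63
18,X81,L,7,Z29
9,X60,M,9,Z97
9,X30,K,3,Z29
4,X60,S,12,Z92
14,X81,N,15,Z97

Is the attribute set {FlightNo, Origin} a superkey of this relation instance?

Yes

All 15 rows have distinct {FlightNo, Origin} values, so {FlightNo, Origin} → (all attributes) holds and {FlightNo, Origin} is a superkey.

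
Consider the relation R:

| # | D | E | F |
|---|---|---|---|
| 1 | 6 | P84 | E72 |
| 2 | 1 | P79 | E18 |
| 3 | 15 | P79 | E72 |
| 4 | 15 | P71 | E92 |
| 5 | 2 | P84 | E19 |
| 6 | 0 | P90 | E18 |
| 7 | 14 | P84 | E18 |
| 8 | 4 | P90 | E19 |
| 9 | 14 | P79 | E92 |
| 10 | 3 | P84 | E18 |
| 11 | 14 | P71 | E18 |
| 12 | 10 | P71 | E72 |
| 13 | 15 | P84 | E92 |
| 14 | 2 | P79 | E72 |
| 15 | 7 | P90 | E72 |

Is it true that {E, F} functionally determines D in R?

No

(E=P84, F=E72): row 1 → D = 6 ✓
(E=P79, F=E18): row 2 → D = 1 ✓
(E=P79, F=E72): rows 3, 14 → D takes values {15, 2} — violation
(E=P71, F=E92): row 4 → D = 15 ✓
(E=P84, F=E19): row 5 → D = 2 ✓
(E=P90, F=E18): row 6 → D = 0 ✓
(E=P84, F=E18): rows 7, 10 → D takes values {14, 3} — violation
(E=P90, F=E19): row 8 → D = 4 ✓
(E=P79, F=E92): row 9 → D = 14 ✓
(E=P71, F=E18): row 11 → D = 14 ✓
(E=P71, F=E72): row 12 → D = 10 ✓
(E=P84, F=E92): row 13 → D = 15 ✓
(E=P90, F=E72): row 15 → D = 7 ✓
Two rows agree on {E, F} but differ on D, so {E, F} → D does not hold.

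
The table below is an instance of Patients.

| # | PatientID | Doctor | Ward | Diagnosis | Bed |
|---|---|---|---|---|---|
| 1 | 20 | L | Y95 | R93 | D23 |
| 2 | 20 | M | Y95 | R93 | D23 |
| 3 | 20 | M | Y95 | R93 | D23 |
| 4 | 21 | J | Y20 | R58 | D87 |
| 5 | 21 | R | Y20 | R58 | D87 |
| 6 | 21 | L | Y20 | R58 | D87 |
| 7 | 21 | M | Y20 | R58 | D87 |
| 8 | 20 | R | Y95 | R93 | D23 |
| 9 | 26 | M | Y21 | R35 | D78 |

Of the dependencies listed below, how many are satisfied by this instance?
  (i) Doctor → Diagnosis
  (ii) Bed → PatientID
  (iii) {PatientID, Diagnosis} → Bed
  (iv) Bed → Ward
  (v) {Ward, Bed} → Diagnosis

(i) Doctor → Diagnosis: Doctor=L: rows 1, 6 → Diagnosis takes values {R93, R58} — violation; Doctor=M: rows 2, 3, 7, 9 → Diagnosis takes values {R93, R58, R35} — violation; Doctor=R: rows 5, 8 → Diagnosis takes values {R58, R93} — violation — fails.
(ii) Bed → PatientID: every LHS value maps to a single RHS value — holds.
(iii) {PatientID, Diagnosis} → Bed: every LHS value maps to a single RHS value — holds.
(iv) Bed → Ward: every LHS value maps to a single RHS value — holds.
(v) {Ward, Bed} → Diagnosis: every LHS value maps to a single RHS value — holds.
4 of the 5 dependencies hold.

4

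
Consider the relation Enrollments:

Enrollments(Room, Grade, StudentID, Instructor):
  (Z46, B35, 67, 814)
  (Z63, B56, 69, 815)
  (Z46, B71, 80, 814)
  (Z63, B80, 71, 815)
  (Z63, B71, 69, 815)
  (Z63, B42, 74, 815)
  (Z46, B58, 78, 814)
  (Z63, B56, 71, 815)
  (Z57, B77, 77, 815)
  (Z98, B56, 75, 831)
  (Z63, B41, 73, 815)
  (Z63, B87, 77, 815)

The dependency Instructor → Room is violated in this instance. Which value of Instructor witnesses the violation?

815

Instructor=814: 3 rows → Room = Z46, Z46, Z46 ✓
Instructor=815: 8 rows → Room takes values {Z63, Z57} — violation
Instructor=831: 1 row → Room = Z98 ✓
The only Instructor value with inconsistent Room is Instructor=815.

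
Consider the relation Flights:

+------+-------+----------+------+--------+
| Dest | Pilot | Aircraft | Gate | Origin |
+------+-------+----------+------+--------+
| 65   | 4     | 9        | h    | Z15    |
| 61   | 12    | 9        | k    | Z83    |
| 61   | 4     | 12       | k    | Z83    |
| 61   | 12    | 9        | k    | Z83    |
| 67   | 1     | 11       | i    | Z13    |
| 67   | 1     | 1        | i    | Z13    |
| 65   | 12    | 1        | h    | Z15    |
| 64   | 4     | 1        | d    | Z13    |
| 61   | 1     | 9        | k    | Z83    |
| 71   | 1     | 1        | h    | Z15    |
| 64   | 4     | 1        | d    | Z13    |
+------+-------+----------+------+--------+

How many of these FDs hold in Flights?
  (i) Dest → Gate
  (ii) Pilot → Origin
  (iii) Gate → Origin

(i) Dest → Gate: every LHS value maps to a single RHS value — holds.
(ii) Pilot → Origin: Pilot=4: 4 rows → Origin takes values {Z15, Z83, Z13} — violation; Pilot=12: 3 rows → Origin takes values {Z83, Z15} — violation; Pilot=1: 4 rows → Origin takes values {Z13, Z83, Z15} — violation — fails.
(iii) Gate → Origin: every LHS value maps to a single RHS value — holds.
2 of the 3 dependencies hold.

2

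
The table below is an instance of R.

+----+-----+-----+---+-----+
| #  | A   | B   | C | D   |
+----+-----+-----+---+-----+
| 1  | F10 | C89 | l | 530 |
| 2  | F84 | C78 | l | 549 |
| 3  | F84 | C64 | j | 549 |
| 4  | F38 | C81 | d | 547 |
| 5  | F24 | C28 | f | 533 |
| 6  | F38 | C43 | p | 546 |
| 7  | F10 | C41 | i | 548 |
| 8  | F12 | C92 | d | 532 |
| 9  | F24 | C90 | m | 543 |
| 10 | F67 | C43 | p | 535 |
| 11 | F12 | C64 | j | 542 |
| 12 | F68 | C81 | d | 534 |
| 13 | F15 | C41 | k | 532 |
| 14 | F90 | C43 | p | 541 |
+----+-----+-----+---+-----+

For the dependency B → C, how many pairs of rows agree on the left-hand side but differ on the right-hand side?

1

B=C64: all 2 rows agree on C — 0 pairs.
B=C81: all 2 rows agree on C — 0 pairs.
B=C43: all 3 rows agree on C — 0 pairs.
B=C41: violating pairs (7,13) — 1 pair.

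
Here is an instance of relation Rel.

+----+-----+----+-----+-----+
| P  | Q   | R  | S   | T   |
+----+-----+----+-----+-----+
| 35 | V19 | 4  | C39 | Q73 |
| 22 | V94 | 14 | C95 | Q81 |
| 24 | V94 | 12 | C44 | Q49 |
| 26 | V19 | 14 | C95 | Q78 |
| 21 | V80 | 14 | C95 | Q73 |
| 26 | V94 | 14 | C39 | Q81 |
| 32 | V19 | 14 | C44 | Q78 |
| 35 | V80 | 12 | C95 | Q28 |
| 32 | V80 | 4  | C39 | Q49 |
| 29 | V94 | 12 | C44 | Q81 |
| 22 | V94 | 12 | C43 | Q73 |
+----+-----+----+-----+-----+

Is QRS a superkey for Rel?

No

Two distinct rows share (Q=V94, R=12, S=C44), so QRS does not determine every attribute — not a superkey.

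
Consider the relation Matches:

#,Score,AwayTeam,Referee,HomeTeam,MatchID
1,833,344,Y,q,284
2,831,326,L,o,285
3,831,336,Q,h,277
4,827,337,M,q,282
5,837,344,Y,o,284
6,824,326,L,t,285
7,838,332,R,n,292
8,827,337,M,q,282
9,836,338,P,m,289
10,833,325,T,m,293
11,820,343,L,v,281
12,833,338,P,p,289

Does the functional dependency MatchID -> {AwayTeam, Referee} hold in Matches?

Yes

MatchID=284: rows 1, 5 → {AwayTeam,Referee} = (344, Y), (344, Y) ✓
MatchID=285: rows 2, 6 → {AwayTeam,Referee} = (326, L), (326, L) ✓
MatchID=277: row 3 → {AwayTeam,Referee} = (336, Q) ✓
MatchID=282: rows 4, 8 → {AwayTeam,Referee} = (337, M), (337, M) ✓
MatchID=292: row 7 → {AwayTeam,Referee} = (332, R) ✓
MatchID=289: rows 9, 12 → {AwayTeam,Referee} = (338, P), (338, P) ✓
MatchID=293: row 10 → {AwayTeam,Referee} = (325, T) ✓
MatchID=281: row 11 → {AwayTeam,Referee} = (343, L) ✓
Every MatchID value is associated with a single {AwayTeam, Referee} value, so MatchID -> {AwayTeam, Referee} holds.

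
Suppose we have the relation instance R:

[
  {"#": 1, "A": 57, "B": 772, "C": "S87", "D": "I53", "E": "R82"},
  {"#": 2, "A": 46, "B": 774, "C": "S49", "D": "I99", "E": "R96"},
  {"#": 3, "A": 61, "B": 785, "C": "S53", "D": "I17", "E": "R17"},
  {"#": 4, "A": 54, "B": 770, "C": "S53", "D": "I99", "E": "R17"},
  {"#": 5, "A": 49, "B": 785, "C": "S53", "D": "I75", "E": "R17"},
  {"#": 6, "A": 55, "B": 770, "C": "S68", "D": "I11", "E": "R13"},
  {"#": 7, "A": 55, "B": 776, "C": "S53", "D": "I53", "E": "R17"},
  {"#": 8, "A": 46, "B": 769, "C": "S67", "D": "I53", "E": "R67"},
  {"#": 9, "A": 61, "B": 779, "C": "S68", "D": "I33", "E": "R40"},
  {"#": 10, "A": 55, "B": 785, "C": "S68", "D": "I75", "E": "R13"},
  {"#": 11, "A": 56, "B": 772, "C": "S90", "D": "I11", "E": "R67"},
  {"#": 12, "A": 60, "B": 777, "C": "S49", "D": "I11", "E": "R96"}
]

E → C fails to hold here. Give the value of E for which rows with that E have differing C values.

E=R82: row 1 → C = S87 ✓
E=R96: rows 2, 12 → C = S49, S49 ✓
E=R17: rows 3, 4, 5, 7 → C = S53, S53, S53, S53 ✓
E=R13: rows 6, 10 → C = S68, S68 ✓
E=R67: rows 8, 11 → C takes values {S67, S90} — violation
E=R40: row 9 → C = S68 ✓
The only E value with inconsistent C is E=R67.

R67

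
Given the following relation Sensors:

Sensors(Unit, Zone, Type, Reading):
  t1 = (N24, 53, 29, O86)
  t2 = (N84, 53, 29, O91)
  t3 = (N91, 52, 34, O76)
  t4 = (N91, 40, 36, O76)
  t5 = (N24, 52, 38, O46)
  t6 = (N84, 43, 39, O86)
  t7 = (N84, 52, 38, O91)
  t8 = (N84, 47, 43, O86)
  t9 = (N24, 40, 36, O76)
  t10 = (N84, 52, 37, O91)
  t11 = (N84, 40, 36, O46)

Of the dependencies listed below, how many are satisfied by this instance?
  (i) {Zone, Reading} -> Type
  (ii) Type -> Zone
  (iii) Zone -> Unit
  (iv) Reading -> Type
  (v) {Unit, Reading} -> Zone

1

(i) {Zone, Reading} -> Type: (Zone=52, Reading=O91): rows 7, 10 → Type takes values {38, 37} — violation — fails.
(ii) Type -> Zone: every LHS value maps to a single RHS value — holds.
(iii) Zone -> Unit: Zone=53: rows 1, 2 → Unit takes values {N24, N84} — violation; Zone=52: rows 3, 5, 7, 10 → Unit takes values {N91, N24, N84} — violation; Zone=40: rows 4, 9, 11 → Unit takes values {N91, N24, N84} — violation — fails.
(iv) Reading -> Type: Reading=O86: rows 1, 6, 8 → Type takes values {29, 39, 43} — violation; Reading=O91: rows 2, 7, 10 → Type takes values {29, 38, 37} — violation; Reading=O76: rows 3, 4, 9 → Type takes values {34, 36} — violation; Reading=O46: rows 5, 11 → Type takes values {38, 36} — violation — fails.
(v) {Unit, Reading} -> Zone: (Unit=N84, Reading=O91): rows 2, 7, 10 → Zone takes values {53, 52} — violation; (Unit=N91, Reading=O76): rows 3, 4 → Zone takes values {52, 40} — violation; (Unit=N84, Reading=O86): rows 6, 8 → Zone takes values {43, 47} — violation — fails.
1 of the 5 dependencies holds.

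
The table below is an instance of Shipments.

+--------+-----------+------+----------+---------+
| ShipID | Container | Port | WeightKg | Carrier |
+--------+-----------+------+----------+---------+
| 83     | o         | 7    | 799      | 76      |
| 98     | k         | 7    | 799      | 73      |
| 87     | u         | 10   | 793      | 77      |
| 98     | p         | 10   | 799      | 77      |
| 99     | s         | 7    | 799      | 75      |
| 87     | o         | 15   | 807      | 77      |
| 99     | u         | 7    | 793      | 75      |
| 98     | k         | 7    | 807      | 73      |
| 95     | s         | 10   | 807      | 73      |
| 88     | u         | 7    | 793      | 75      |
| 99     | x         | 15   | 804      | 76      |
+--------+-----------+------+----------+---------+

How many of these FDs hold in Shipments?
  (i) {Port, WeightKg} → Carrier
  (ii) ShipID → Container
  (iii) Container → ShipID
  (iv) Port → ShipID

0

(i) {Port, WeightKg} → Carrier: (Port=7, WeightKg=799): 3 rows → Carrier takes values {76, 73, 75} — violation — fails.
(ii) ShipID → Container: ShipID=98: 3 rows → Container takes values {k, p} — violation; ShipID=87: 2 rows → Container takes values {u, o} — violation; ShipID=99: 3 rows → Container takes values {s, u, x} — violation — fails.
(iii) Container → ShipID: Container=o: 2 rows → ShipID takes values {83, 87} — violation; Container=u: 3 rows → ShipID takes values {87, 99, 88} — violation; Container=s: 2 rows → ShipID takes values {99, 95} — violation — fails.
(iv) Port → ShipID: Port=7: 6 rows → ShipID takes values {83, 98, 99, 88} — violation; Port=10: 3 rows → ShipID takes values {87, 98, 95} — violation; Port=15: 2 rows → ShipID takes values {87, 99} — violation — fails.
None of the 4 dependencies hold.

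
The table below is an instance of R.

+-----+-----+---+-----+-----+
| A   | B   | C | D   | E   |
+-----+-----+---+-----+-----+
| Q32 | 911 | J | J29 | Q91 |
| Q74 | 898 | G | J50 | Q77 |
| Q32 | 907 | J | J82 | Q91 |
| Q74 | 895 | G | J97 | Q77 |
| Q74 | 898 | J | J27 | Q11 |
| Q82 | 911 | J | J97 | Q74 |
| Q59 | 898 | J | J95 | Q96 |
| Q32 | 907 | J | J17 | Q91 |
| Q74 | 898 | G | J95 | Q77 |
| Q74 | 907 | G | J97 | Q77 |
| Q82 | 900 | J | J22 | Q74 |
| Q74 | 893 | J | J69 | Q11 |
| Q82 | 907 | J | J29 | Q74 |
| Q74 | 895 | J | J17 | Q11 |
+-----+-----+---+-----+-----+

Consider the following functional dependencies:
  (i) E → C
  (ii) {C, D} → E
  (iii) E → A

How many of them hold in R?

2

(i) E → C: every LHS value maps to a single RHS value — holds.
(ii) {C, D} → E: (C=J, D=J29): 2 rows → E takes values {Q91, Q74} — violation; (C=J, D=J17): 2 rows → E takes values {Q91, Q11} — violation — fails.
(iii) E → A: every LHS value maps to a single RHS value — holds.
2 of the 3 dependencies hold.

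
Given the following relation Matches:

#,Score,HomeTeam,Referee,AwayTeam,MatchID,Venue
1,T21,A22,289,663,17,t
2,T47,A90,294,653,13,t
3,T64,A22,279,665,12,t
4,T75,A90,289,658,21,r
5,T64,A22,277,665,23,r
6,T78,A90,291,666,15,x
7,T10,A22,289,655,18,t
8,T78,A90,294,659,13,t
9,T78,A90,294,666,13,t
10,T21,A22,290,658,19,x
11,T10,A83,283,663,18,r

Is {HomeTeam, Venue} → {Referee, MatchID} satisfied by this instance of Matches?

(HomeTeam=A22, Venue=t): rows 1, 3, 7 → {Referee,MatchID} takes values {(289, 17), (279, 12), (289, 18)} — violation
(HomeTeam=A90, Venue=t): rows 2, 8, 9 → {Referee,MatchID} = (294, 13), (294, 13), (294, 13) ✓
(HomeTeam=A90, Venue=r): row 4 → {Referee,MatchID} = (289, 21) ✓
(HomeTeam=A22, Venue=r): row 5 → {Referee,MatchID} = (277, 23) ✓
(HomeTeam=A90, Venue=x): row 6 → {Referee,MatchID} = (291, 15) ✓
(HomeTeam=A22, Venue=x): row 10 → {Referee,MatchID} = (290, 19) ✓
(HomeTeam=A83, Venue=r): row 11 → {Referee,MatchID} = (283, 18) ✓
Two rows agree on {HomeTeam, Venue} but differ on {Referee, MatchID}, so {HomeTeam, Venue} → {Referee, MatchID} does not hold.

No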